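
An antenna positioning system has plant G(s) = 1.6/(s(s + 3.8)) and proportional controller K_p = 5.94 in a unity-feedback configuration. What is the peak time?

Closed-loop characteristic equation: s² + 3.8s + 9.504 = 0, so ω_n = 3.083 rad/s and ζ = 3.8/(2·3.083) = 0.6163.
Damped frequency ω_d = ω_n√(1−ζ²) = 2.428 rad/s, so peak time T_p = π/ω_d = 1.29 s.

T_p = 1.29 s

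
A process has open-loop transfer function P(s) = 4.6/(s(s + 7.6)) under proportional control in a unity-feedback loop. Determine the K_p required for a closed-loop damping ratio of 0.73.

K_p = 5.89

Closed-loop characteristic equation: s² + 7.6s + K_p·4.6 = 0.
So ω_n = √(4.6K_p) and 2ζω_n = 7.6, giving ζ = 7.6/(2√(4.6K_p)).
Setting ζ = 0.73: √(4.6K_p) = 7.6/(2·0.73) = 5.205, so K_p = 27.1/4.6 = 5.89.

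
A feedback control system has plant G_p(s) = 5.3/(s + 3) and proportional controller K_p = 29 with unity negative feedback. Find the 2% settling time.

T_s ≈ 0.0255 s

Closed-loop transfer function: T(s) = K_p·G_p(s)/(1 + K_p·G_p(s)) = 153.7/(s + 3 + 153.7) = 153.7/(s + 156.7).
Time constant τ = 1/156.7 = 0.006382 s, so the 2% settling time is about 4τ = 0.0255 s.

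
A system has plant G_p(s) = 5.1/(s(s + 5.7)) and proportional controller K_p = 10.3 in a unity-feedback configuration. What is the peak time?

T_p = 0.471 s

From 1 + K_pG_p(s) = 0: s² + 5.7s + 52.53 = 0 ⇒ ω_n = 7.248, ζ = 0.3932.
Damped frequency ω_d = ω_n√(1−ζ²) = 6.664 rad/s, so peak time T_p = π/ω_d = 0.471 s.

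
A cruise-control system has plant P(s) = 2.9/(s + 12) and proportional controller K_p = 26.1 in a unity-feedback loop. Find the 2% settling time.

Closed-loop transfer function: T(s) = K_p·P(s)/(1 + K_p·P(s)) = 75.69/(s + 12 + 75.69) = 75.69/(s + 87.69).
Time constant τ = 1/87.69 = 0.0114 s, so the 2% settling time is about 4τ = 0.0456 s.

T_s ≈ 0.0456 s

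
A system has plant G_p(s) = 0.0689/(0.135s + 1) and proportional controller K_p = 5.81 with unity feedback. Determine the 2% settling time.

T_s ≈ 0.386 s

Closed loop: T(s) = K_p·G_p/(1+K_p·G_p) = 0.4003/(0.135s + 1 + 0.4003), with pole at s = −(1 + 0.4003)/0.135 = −10.37.
τ = 1/10.37 = 0.09641 s, so 2% settling time ≈ 4τ = 0.386 s.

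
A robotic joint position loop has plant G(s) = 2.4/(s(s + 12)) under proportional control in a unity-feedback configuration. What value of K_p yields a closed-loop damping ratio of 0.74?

Closed-loop characteristic equation: s² + 12s + K_p·2.4 = 0.
So ω_n = √(2.4K_p) and 2ζω_n = 12, giving ζ = 12/(2√(2.4K_p)).
Setting ζ = 0.74: √(2.4K_p) = 12/(2·0.74) = 8.108, so K_p = 65.74/2.4 = 27.4.

K_p = 27.4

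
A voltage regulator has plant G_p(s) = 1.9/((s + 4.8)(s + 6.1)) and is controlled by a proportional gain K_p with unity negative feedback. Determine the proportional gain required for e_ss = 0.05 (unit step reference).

K_p = 293

Steady-state error for a unit step on this type-0 loop is 1/(1 + K_p·G_p(0)).
G_p(0) = 0.06489. Require 1/(1 + K_p·0.06489) = 0.05, so 1 + 0.06489·K_p = 20.
K_p = (20 − 1)/0.06489 = 293.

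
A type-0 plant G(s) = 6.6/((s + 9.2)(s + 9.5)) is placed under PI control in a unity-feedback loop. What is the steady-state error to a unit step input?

The PI controller's integrator makes the forward path type 1, so e_ss to a step is zero.

0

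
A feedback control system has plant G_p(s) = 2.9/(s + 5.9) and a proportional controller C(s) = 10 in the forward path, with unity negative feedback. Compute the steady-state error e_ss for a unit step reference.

0.169

The loop is type 0. Static position error constant K_pos = C(0)·G_p(0) = 10·0.4915 = 4.915.
Steady-state error to a unit step: e_ss = 1/(1+K_pos) = 1/5.915 = 0.169.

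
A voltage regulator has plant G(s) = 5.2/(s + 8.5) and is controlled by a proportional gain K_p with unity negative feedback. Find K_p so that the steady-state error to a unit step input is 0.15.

The loop is type 0, so e_ss(step) = 1/(1 + K_pos) with K_pos = K_p·G(0).
G(0) = 0.6118. Require 1/(1 + K_p·0.6118) = 0.15, so 1 + 0.6118·K_p = 6.667.
K_p = (6.667 − 1)/0.6118 = 9.26.

K_p = 9.26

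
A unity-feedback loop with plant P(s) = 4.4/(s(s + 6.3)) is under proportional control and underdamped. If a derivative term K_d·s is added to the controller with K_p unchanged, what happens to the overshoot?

With PD the characteristic equation becomes s² + (a + K·K_d)s + K·K_p = 0; the damping term grows, ζ rises, overshoot falls.

decrease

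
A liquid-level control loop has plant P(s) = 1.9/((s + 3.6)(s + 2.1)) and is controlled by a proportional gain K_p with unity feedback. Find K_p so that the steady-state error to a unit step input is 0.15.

K_p = 22.5

The loop is type 0, so e_ss(step) = 1/(1 + K_pos) with K_pos = K_p·P(0).
P(0) = 0.2513. Require 1/(1 + K_p·0.2513) = 0.15, so 1 + 0.2513·K_p = 6.667.
K_p = (6.667 − 1)/0.2513 = 22.5.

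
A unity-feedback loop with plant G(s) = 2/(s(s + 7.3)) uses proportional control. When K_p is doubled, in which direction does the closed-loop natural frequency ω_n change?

ω_n = √(2·K_p), which grows with K_p.

increase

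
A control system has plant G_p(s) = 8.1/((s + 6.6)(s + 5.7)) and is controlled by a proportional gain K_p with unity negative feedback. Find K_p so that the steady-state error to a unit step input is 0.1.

K_p = 41.8

Steady-state error for a unit step on this type-0 loop is 1/(1 + K_p·G_p(0)).
G_p(0) = 0.2153. Require 1/(1 + K_p·0.2153) = 0.1, so 1 + 0.2153·K_p = 10.
K_p = (10 − 1)/0.2153 = 41.8.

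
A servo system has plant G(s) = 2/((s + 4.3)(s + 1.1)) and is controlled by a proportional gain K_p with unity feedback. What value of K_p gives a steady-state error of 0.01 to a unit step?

K_p = 234

The loop is type 0, so e_ss(step) = 1/(1 + K_pos) with K_pos = K_p·G(0).
G(0) = 0.4228. Require 1/(1 + K_p·0.4228) = 0.01, so 1 + 0.4228·K_p = 100.
K_p = (100 − 1)/0.4228 = 234.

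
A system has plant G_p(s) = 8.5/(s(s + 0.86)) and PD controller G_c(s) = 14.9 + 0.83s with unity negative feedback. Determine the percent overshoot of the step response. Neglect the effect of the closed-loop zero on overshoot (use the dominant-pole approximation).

Forward path: (14.9 + 0.83s)·8.5/(s(s+0.86)). The closed-loop characteristic equation is s² + (0.86 + 8.5·0.83)s + 8.5·14.9 = 0.
That is s² + 7.915s + 126.7 = 0, so ω_n = 11.25 rad/s and ζ = 7.915/(2·11.25) = 0.3517.
%OS = 100·exp(−πζ/√(1−ζ²)) = 30.7%.

30.7%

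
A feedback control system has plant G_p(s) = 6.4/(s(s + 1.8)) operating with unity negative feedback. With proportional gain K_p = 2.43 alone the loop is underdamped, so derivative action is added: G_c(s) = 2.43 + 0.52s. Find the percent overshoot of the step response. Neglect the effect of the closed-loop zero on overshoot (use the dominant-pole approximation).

Forward path: (2.43 + 0.52s)·6.4/(s(s+1.8)). The closed-loop characteristic equation is s² + (1.8 + 6.4·0.52)s + 6.4·2.43 = 0.
That is s² + 5.128s + 15.55 = 0, so ω_n = 3.944 rad/s and ζ = 5.128/(2·3.944) = 0.6502.
%OS = 100·exp(−πζ/√(1−ζ²)) = 6.8%.

6.8%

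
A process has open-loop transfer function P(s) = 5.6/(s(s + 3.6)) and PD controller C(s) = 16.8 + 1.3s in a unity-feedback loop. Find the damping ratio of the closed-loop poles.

ζ = 0.561

Forward path: (16.8 + 1.3s)·5.6/(s(s+3.6)). The closed-loop characteristic equation is s² + (3.6 + 5.6·1.3)s + 5.6·16.8 = 0.
That is s² + 10.88s + 94.08 = 0, so ω_n = 9.699 rad/s and ζ = 10.88/(2·9.699) = 0.5609.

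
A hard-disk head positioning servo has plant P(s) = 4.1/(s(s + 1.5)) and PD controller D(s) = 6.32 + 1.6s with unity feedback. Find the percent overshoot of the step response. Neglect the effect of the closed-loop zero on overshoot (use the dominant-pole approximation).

1.71%

Forward path: (6.32 + 1.6s)·4.1/(s(s+1.5)). The closed-loop characteristic equation is s² + (1.5 + 4.1·1.6)s + 4.1·6.32 = 0.
That is s² + 8.06s + 25.91 = 0, so ω_n = 5.09 rad/s and ζ = 8.06/(2·5.09) = 0.7917.
%OS = 100·exp(−πζ/√(1−ζ²)) = 1.71%.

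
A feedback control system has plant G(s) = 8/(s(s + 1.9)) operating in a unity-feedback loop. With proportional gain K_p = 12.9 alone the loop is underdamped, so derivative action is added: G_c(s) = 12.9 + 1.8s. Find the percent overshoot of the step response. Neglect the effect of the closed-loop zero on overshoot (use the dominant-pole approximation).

1.47%

Forward path: (12.9 + 1.8s)·8/(s(s+1.9)). The closed-loop characteristic equation is s² + (1.9 + 8·1.8)s + 8·12.9 = 0.
That is s² + 16.3s + 103.2 = 0, so ω_n = 10.16 rad/s and ζ = 16.3/(2·10.16) = 0.8023.
%OS = 100·exp(−πζ/√(1−ζ²)) = 1.47%.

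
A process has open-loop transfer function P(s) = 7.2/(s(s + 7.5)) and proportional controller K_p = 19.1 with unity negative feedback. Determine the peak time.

Closed-loop characteristic equation: s² + 7.5s + 137.5 = 0, so ω_n = 11.73 rad/s and ζ = 7.5/(2·11.73) = 0.3198.
Damped frequency ω_d = ω_n√(1−ζ²) = 11.11 rad/s, so peak time T_p = π/ω_d = 0.283 s.

T_p = 0.283 s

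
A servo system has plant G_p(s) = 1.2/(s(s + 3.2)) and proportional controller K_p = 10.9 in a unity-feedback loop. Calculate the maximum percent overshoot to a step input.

The closed-loop denominator s² + 3.2s + 13.08 gives ω_n = √13.08 = 3.617 and ζ = 3.2/(2ω_n) = 0.4424.
%OS = 100·exp(−πζ/√(1−ζ²)) = 100·exp(−π·0.4424/√0.8043) = 21.2%.

21.2%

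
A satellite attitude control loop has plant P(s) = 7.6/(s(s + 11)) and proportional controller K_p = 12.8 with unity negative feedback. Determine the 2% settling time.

T_s ≈ 0.727 s

From 1 + K_pP(s) = 0: s² + 11s + 97.28 = 0 ⇒ ω_n = 9.863, ζ = 0.5576.
2% settling time T_s ≈ 4/(ζω_n) = 4/5.5 = 0.727 s.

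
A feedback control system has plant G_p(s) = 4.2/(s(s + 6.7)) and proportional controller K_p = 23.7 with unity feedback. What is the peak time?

T_p = 0.334 s

The closed-loop denominator s² + 6.7s + 99.54 gives ω_n = √99.54 = 9.977 and ζ = 6.7/(2ω_n) = 0.3358.
Damped frequency ω_d = ω_n√(1−ζ²) = 9.398 rad/s, so peak time T_p = π/ω_d = 0.334 s.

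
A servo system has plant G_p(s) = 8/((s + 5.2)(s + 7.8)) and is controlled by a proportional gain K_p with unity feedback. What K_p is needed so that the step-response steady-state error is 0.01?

Steady-state error for a unit step on this type-0 loop is 1/(1 + K_p·G_p(0)).
G_p(0) = 0.1972. Require 1/(1 + K_p·0.1972) = 0.01, so 1 + 0.1972·K_p = 100.
K_p = (100 − 1)/0.1972 = 502.

K_p = 502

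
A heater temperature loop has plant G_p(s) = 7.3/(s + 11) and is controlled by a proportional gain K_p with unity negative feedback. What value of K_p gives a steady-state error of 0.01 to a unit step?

K_p = 149

The loop is type 0, so e_ss(step) = 1/(1 + K_pos) with K_pos = K_p·G_p(0).
G_p(0) = 0.6636. Require 1/(1 + K_p·0.6636) = 0.01, so 1 + 0.6636·K_p = 100.
K_p = (100 − 1)/0.6636 = 149.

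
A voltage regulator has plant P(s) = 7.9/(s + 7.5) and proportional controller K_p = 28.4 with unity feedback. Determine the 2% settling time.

Closed-loop transfer function: T(s) = K_p·P(s)/(1 + K_p·P(s)) = 224.4/(s + 7.5 + 224.4) = 224.4/(s + 231.9).
Time constant τ = 1/231.9 = 0.004313 s, so the 2% settling time is about 4τ = 0.0173 s.

T_s ≈ 0.0173 s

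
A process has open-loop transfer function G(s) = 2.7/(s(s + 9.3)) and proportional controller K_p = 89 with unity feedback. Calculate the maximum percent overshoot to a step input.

37.2%

From 1 + K_pG(s) = 0: s² + 9.3s + 240.3 = 0 ⇒ ω_n = 15.5, ζ = 0.3.
%OS = 100·exp(−πζ/√(1−ζ²)) = 100·exp(−π·0.3/√0.91) = 37.2%.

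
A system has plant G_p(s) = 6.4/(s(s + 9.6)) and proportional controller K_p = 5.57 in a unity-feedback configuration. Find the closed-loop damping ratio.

ζ = 0.804

1 + K_p·G_p(s) = 0 gives s² + 9.6s + 35.65 = 0.
Matching s² + 2ζω_n s + ω_n²: ω_n = √35.65 = 5.971 rad/s and 2ζω_n = 9.6, so ζ = 9.6/(2·5.971) = 0.804.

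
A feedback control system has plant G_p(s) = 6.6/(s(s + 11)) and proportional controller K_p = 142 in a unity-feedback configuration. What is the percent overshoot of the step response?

56.3%

From 1 + K_pG_p(s) = 0: s² + 11s + 937.2 = 0 ⇒ ω_n = 30.61, ζ = 0.1797.
%OS = 100·exp(−πζ/√(1−ζ²)) = 100·exp(−π·0.1797/√0.9677) = 56.3%.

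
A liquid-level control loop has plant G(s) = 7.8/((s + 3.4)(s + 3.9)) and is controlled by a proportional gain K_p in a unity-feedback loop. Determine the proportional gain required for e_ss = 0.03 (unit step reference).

K_p = 55

For a type-0 loop with proportional control, e_ss = 1/(1 + K_p·G(0)).
G(0) = 0.5882. Require 1/(1 + K_p·0.5882) = 0.03, so 1 + 0.5882·K_p = 33.33.
K_p = (33.33 − 1)/0.5882 = 55.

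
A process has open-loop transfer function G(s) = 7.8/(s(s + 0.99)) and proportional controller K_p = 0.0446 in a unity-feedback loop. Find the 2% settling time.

The closed-loop denominator s² + 0.99s + 0.3479 gives ω_n = √0.3479 = 0.5898 and ζ = 0.99/(2ω_n) = 0.8392.
2% settling time T_s ≈ 4/(ζω_n) = 4/0.495 = 8.08 s.

T_s ≈ 8.08 s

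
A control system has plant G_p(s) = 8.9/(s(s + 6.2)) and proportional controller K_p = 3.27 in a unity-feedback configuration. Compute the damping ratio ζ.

1 + K_p·G_p(s) = 0 gives s² + 6.2s + 29.1 = 0.
Matching s² + 2ζω_n s + ω_n²: ω_n = √29.1 = 5.395 rad/s and 2ζω_n = 6.2, so ζ = 6.2/(2·5.395) = 0.575.

ζ = 0.575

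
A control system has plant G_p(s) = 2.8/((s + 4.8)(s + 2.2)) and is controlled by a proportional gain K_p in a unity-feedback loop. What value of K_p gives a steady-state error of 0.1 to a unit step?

Steady-state error for a unit step on this type-0 loop is 1/(1 + K_p·G_p(0)).
G_p(0) = 0.2652. Require 1/(1 + K_p·0.2652) = 0.1, so 1 + 0.2652·K_p = 10.
K_p = (10 − 1)/0.2652 = 33.9.

K_p = 33.9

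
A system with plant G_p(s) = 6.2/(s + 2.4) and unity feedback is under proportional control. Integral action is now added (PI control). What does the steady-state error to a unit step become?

0

The integrator makes K_pos = lim_{s→0} C(s)G(s) infinite, so e_ss = 1/(1+K_pos) = 0.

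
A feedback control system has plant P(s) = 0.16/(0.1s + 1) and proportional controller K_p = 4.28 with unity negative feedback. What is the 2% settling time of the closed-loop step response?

T_s ≈ 0.237 s

Closed loop: T(s) = K_p·P/(1+K_p·P) = 0.6848/(0.1s + 1 + 0.6848), with pole at s = −(1 + 0.6848)/0.1 = −16.85.
τ = 1/16.85 = 0.05935 s, so 2% settling time ≈ 4τ = 0.237 s.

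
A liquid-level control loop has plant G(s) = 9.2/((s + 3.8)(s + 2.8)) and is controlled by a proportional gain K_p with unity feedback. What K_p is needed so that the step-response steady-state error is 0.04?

K_p = 27.8

Steady-state error for a unit step on this type-0 loop is 1/(1 + K_p·G(0)).
G(0) = 0.8647. Require 1/(1 + K_p·0.8647) = 0.04, so 1 + 0.8647·K_p = 25.
K_p = (25 − 1)/0.8647 = 27.8.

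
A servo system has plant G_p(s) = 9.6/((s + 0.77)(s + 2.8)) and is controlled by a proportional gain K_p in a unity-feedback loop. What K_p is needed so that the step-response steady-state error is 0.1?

K_p = 2.02

The loop is type 0, so e_ss(step) = 1/(1 + K_pos) with K_pos = K_p·G_p(0).
G_p(0) = 4.453. Require 1/(1 + K_p·4.453) = 0.1, so 1 + 4.453·K_p = 10.
K_p = (10 − 1)/4.453 = 2.02.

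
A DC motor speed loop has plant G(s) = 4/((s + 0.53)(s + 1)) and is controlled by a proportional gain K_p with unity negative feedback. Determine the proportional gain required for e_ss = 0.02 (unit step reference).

K_p = 6.49

Steady-state error for a unit step on this type-0 loop is 1/(1 + K_p·G(0)).
G(0) = 7.547. Require 1/(1 + K_p·7.547) = 0.02, so 1 + 7.547·K_p = 50.
K_p = (50 − 1)/7.547 = 6.49.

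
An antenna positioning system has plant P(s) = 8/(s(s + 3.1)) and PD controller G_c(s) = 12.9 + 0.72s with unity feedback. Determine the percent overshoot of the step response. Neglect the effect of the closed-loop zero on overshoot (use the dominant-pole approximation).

21.8%

Forward path: (12.9 + 0.72s)·8/(s(s+3.1)). The closed-loop characteristic equation is s² + (3.1 + 8·0.72)s + 8·12.9 = 0.
That is s² + 8.86s + 103.2 = 0, so ω_n = 10.16 rad/s and ζ = 8.86/(2·10.16) = 0.4361.
%OS = 100·exp(−πζ/√(1−ζ²)) = 21.8%.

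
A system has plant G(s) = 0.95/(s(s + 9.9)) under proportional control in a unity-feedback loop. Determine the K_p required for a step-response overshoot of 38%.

K_p = 298

From %OS = 100·exp(−πζ/√(1−ζ²)) = 38%, ζ = −ln(0.38)/√(π²+ln²(0.38)) = 0.2943.
Characteristic equation s² + 9.9s + 0.95K_p = 0 gives ζ = 9.9/(2√(0.95K_p)).
Setting ζ = 0.2943: √(0.95K_p) = 9.9/(2·0.2943) = 16.82, so K_p = 282.8/0.95 = 298.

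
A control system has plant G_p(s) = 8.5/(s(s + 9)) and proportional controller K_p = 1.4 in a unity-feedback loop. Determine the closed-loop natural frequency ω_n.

With unity feedback the closed-loop characteristic equation is s² + 9s + 1.4·8.5 = s² + 9s + 11.9 = 0.
Matching s² + 2ζω_n s + ω_n²: ω_n = √11.9 = 3.45 rad/s and 2ζω_n = 9, so ζ = 9/(2·3.45) = 1.3.

ω_n = 3.45 rad/s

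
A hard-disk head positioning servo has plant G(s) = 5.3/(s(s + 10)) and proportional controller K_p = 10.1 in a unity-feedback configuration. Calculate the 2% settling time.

T_s ≈ 0.8 s

Closed-loop characteristic equation: s² + 10s + 53.53 = 0, so ω_n = 7.316 rad/s and ζ = 10/(2·7.316) = 0.6834.
2% settling time T_s ≈ 4/(ζω_n) = 4/5 = 0.8 s.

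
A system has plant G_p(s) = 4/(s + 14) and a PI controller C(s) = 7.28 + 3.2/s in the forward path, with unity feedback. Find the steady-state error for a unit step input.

The open loop C(s)G_p(s) has a pole at the origin (type 1), so the static position error constant is infinite and e_ss = 1/(1+∞) = 0.

0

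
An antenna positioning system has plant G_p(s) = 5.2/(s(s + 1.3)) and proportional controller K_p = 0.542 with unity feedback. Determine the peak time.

The closed-loop denominator s² + 1.3s + 2.818 gives ω_n = √2.818 = 1.679 and ζ = 1.3/(2ω_n) = 0.3872.
Damped frequency ω_d = ω_n√(1−ζ²) = 1.548 rad/s, so peak time T_p = π/ω_d = 2.03 s.

T_p = 2.03 s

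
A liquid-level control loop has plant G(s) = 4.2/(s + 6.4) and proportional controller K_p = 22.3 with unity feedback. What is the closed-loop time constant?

τ = 0.00999 s

Closed-loop transfer function: T(s) = K_p·G(s)/(1 + K_p·G(s)) = 93.66/(s + 6.4 + 93.66) = 93.66/(s + 100.1).
Time constant τ = 1/100.1 = 0.00999 s.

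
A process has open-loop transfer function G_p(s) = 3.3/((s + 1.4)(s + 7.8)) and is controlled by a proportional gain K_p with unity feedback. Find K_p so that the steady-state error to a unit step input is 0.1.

The loop is type 0, so e_ss(step) = 1/(1 + K_pos) with K_pos = K_p·G_p(0).
G_p(0) = 0.3022. Require 1/(1 + K_p·0.3022) = 0.1, so 1 + 0.3022·K_p = 10.
K_p = (10 − 1)/0.3022 = 29.8.

K_p = 29.8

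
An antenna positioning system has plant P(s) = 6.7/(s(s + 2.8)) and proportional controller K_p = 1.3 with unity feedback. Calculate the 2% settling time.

From 1 + K_pP(s) = 0: s² + 2.8s + 8.71 = 0 ⇒ ω_n = 2.951, ζ = 0.4744.
2% settling time T_s ≈ 4/(ζω_n) = 4/1.4 = 2.86 s.

T_s ≈ 2.86 s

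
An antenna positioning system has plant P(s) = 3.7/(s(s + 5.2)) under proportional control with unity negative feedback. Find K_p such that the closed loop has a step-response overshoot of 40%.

K_p = 23.3

From %OS = 100·exp(−πζ/√(1−ζ²)) = 40%, ζ = −ln(0.4)/√(π²+ln²(0.4)) = 0.28.
Characteristic equation s² + 5.2s + 3.7K_p = 0 gives ζ = 5.2/(2√(3.7K_p)).
Setting ζ = 0.28: √(3.7K_p) = 5.2/(2·0.28) = 9.286, so K_p = 86.23/3.7 = 23.3.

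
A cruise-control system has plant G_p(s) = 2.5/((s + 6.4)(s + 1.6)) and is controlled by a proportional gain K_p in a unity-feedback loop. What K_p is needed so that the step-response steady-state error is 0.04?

The loop is type 0, so e_ss(step) = 1/(1 + K_pos) with K_pos = K_p·G_p(0).
G_p(0) = 0.2441. Require 1/(1 + K_p·0.2441) = 0.04, so 1 + 0.2441·K_p = 25.
K_p = (25 − 1)/0.2441 = 98.3.

K_p = 98.3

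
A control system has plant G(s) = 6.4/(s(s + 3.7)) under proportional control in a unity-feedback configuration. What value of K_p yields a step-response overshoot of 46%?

From %OS = 100·exp(−πζ/√(1−ζ²)) = 46%, ζ = −ln(0.46)/√(π²+ln²(0.46)) = 0.24.
Characteristic equation s² + 3.7s + 6.4K_p = 0 gives ζ = 3.7/(2√(6.4K_p)).
Setting ζ = 0.24: √(6.4K_p) = 3.7/(2·0.24) = 7.71, so K_p = 59.44/6.4 = 9.29.

K_p = 9.29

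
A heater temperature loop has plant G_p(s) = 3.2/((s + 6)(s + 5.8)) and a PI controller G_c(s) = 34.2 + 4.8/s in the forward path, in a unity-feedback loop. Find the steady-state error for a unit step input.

0

The open loop G_c(s)G_p(s) has a pole at the origin (type 1), so the static position error constant is infinite and e_ss = 1/(1+∞) = 0.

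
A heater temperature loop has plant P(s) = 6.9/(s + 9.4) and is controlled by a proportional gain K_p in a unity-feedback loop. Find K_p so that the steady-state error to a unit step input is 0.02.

K_p = 66.8

The loop is type 0, so e_ss(step) = 1/(1 + K_pos) with K_pos = K_p·P(0).
P(0) = 0.734. Require 1/(1 + K_p·0.734) = 0.02, so 1 + 0.734·K_p = 50.
K_p = (50 − 1)/0.734 = 66.8.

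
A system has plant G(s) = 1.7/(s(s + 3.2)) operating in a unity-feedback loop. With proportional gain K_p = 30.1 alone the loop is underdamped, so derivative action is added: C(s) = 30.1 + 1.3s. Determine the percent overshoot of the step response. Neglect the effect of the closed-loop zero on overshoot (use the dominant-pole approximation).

27.7%

Forward path: (30.1 + 1.3s)·1.7/(s(s+3.2)). The closed-loop characteristic equation is s² + (3.2 + 1.7·1.3)s + 1.7·30.1 = 0.
That is s² + 5.41s + 51.17 = 0, so ω_n = 7.153 rad/s and ζ = 5.41/(2·7.153) = 0.3781.
%OS = 100·exp(−πζ/√(1−ζ²)) = 27.7%.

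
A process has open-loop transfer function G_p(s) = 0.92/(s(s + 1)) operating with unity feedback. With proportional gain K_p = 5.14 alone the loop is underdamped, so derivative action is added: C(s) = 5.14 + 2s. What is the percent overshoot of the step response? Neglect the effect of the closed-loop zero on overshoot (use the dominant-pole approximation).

6.66%

Forward path: (5.14 + 2s)·0.92/(s(s+1)). The closed-loop characteristic equation is s² + (1 + 0.92·2)s + 0.92·5.14 = 0.
That is s² + 2.84s + 4.729 = 0, so ω_n = 2.175 rad/s and ζ = 2.84/(2·2.175) = 0.653.
%OS = 100·exp(−πζ/√(1−ζ²)) = 6.66%.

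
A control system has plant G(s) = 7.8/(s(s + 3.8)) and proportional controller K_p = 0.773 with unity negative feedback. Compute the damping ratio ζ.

ζ = 0.774

1 + K_p·G(s) = 0 gives s² + 3.8s + 6.029 = 0.
So ω_n² = 6.029 ⇒ ω_n = 2.455 rad/s, and ζ = 3.8/(2ω_n) = 0.774.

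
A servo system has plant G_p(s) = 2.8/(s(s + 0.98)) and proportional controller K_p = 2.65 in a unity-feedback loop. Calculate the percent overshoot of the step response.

The closed-loop denominator s² + 0.98s + 7.42 gives ω_n = √7.42 = 2.724 and ζ = 0.98/(2ω_n) = 0.1799.
%OS = 100·exp(−πζ/√(1−ζ²)) = 100·exp(−π·0.1799/√0.9676) = 56.3%.

56.3%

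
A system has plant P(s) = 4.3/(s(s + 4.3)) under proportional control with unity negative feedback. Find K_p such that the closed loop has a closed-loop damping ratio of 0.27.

K_p = 14.7

Closed-loop characteristic equation: s² + 4.3s + K_p·4.3 = 0.
So ω_n = √(4.3K_p) and 2ζω_n = 4.3, giving ζ = 4.3/(2√(4.3K_p)).
Setting ζ = 0.27: √(4.3K_p) = 4.3/(2·0.27) = 7.963, so K_p = 63.41/4.3 = 14.7.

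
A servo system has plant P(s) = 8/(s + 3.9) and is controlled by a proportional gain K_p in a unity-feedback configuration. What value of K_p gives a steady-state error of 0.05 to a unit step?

For a type-0 loop with proportional control, e_ss = 1/(1 + K_p·P(0)).
P(0) = 2.051. Require 1/(1 + K_p·2.051) = 0.05, so 1 + 2.051·K_p = 20.
K_p = (20 − 1)/2.051 = 9.26.

K_p = 9.26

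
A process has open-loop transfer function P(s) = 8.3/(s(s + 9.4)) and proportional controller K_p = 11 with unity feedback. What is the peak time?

The closed-loop denominator s² + 9.4s + 91.3 gives ω_n = √91.3 = 9.555 and ζ = 9.4/(2ω_n) = 0.4919.
Damped frequency ω_d = ω_n√(1−ζ²) = 8.319 rad/s, so peak time T_p = π/ω_d = 0.378 s.

T_p = 0.378 s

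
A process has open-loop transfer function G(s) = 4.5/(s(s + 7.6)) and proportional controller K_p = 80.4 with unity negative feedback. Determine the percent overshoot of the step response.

From 1 + K_pG(s) = 0: s² + 7.6s + 361.8 = 0 ⇒ ω_n = 19.02, ζ = 0.1998.
%OS = 100·exp(−πζ/√(1−ζ²)) = 100·exp(−π·0.1998/√0.9601) = 52.7%.

52.7%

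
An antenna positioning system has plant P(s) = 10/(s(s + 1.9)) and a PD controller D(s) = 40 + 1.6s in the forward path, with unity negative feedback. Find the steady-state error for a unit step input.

The open loop D(s)P(s) has a pole at the origin (type 1), so the static position error constant is infinite and e_ss = 1/(1+∞) = 0.

0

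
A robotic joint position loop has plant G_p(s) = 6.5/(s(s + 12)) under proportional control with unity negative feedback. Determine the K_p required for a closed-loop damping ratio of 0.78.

K_p = 9.1

Closed-loop characteristic equation: s² + 12s + K_p·6.5 = 0.
So ω_n = √(6.5K_p) and 2ζω_n = 12, giving ζ = 12/(2√(6.5K_p)).
Setting ζ = 0.78: √(6.5K_p) = 12/(2·0.78) = 7.692, so K_p = 59.17/6.5 = 9.1.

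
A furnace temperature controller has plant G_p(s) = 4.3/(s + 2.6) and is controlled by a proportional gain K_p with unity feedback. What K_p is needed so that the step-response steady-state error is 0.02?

For a type-0 loop with proportional control, e_ss = 1/(1 + K_p·G_p(0)).
G_p(0) = 1.654. Require 1/(1 + K_p·1.654) = 0.02, so 1 + 1.654·K_p = 50.
K_p = (50 − 1)/1.654 = 29.6.

K_p = 29.6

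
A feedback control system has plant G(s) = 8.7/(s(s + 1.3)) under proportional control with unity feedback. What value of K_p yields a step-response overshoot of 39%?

K_p = 0.589

From %OS = 100·exp(−πζ/√(1−ζ²)) = 39%, ζ = −ln(0.39)/√(π²+ln²(0.39)) = 0.2871.
Characteristic equation s² + 1.3s + 8.7K_p = 0 gives ζ = 1.3/(2√(8.7K_p)).
Setting ζ = 0.2871: √(8.7K_p) = 1.3/(2·0.2871) = 2.264, so K_p = 5.126/8.7 = 0.589.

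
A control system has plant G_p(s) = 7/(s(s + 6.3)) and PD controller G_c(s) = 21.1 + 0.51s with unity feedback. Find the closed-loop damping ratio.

ζ = 0.406

Forward path: (21.1 + 0.51s)·7/(s(s+6.3)). The closed-loop characteristic equation is s² + (6.3 + 7·0.51)s + 7·21.1 = 0.
That is s² + 9.87s + 147.7 = 0, so ω_n = 12.15 rad/s and ζ = 9.87/(2·12.15) = 0.4061.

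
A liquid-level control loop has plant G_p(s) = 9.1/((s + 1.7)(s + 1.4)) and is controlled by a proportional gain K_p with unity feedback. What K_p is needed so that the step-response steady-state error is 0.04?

K_p = 6.28

For a type-0 loop with proportional control, e_ss = 1/(1 + K_p·G_p(0)).
G_p(0) = 3.824. Require 1/(1 + K_p·3.824) = 0.04, so 1 + 3.824·K_p = 25.
K_p = (25 − 1)/3.824 = 6.28.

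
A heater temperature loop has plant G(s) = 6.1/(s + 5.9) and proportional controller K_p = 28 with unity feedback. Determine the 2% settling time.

Closed-loop transfer function: T(s) = K_p·G(s)/(1 + K_p·G(s)) = 170.8/(s + 5.9 + 170.8) = 170.8/(s + 176.7).
Time constant τ = 1/176.7 = 0.005659 s, so the 2% settling time is about 4τ = 0.0226 s.

T_s ≈ 0.0226 s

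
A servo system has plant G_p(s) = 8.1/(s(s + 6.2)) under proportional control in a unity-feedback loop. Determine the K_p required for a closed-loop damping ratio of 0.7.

Closed-loop characteristic equation: s² + 6.2s + K_p·8.1 = 0.
So ω_n = √(8.1K_p) and 2ζω_n = 6.2, giving ζ = 6.2/(2√(8.1K_p)).
Setting ζ = 0.7: √(8.1K_p) = 6.2/(2·0.7) = 4.429, so K_p = 19.61/8.1 = 2.42.

K_p = 2.42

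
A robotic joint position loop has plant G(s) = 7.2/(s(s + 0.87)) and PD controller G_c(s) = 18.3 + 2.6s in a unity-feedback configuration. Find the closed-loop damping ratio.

ζ = 0.853

Forward path: (18.3 + 2.6s)·7.2/(s(s+0.87)). The closed-loop characteristic equation is s² + (0.87 + 7.2·2.6)s + 7.2·18.3 = 0.
That is s² + 19.59s + 131.8 = 0, so ω_n = 11.48 rad/s and ζ = 19.59/(2·11.48) = 0.8533.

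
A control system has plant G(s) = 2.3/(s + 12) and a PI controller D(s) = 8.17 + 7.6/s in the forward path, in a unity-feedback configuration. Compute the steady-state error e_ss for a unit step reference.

The open loop D(s)G(s) has a pole at the origin (type 1), so the static position error constant is infinite and e_ss = 1/(1+∞) = 0.

0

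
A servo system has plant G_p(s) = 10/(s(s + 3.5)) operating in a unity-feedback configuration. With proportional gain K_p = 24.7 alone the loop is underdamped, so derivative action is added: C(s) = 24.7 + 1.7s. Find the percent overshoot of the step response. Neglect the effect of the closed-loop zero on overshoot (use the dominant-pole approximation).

6.7%

Forward path: (24.7 + 1.7s)·10/(s(s+3.5)). The closed-loop characteristic equation is s² + (3.5 + 10·1.7)s + 10·24.7 = 0.
That is s² + 20.5s + 247 = 0, so ω_n = 15.72 rad/s and ζ = 20.5/(2·15.72) = 0.6522.
%OS = 100·exp(−πζ/√(1−ζ²)) = 6.7%.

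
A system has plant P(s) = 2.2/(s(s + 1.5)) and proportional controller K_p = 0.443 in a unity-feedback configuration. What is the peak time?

Closed-loop characteristic equation: s² + 1.5s + 0.9746 = 0, so ω_n = 0.9872 rad/s and ζ = 1.5/(2·0.9872) = 0.7597.
Damped frequency ω_d = ω_n√(1−ζ²) = 0.642 rad/s, so peak time T_p = π/ω_d = 4.89 s.

T_p = 4.89 s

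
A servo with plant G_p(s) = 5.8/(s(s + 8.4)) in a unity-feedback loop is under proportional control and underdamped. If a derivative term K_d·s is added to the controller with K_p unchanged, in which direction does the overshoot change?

decrease

With PD the characteristic equation becomes s² + (a + K·K_d)s + K·K_p = 0; the damping term grows, ζ rises, overshoot falls.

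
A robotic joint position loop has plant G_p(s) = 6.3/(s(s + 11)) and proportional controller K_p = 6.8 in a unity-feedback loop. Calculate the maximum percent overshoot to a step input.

The closed-loop denominator s² + 11s + 42.84 gives ω_n = √42.84 = 6.545 and ζ = 11/(2ω_n) = 0.8403.
%OS = 100·exp(−πζ/√(1−ζ²)) = 100·exp(−π·0.8403/√0.2939) = 0.768%.

0.768%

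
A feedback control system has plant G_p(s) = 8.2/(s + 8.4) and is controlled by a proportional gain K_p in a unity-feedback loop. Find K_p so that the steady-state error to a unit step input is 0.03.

Steady-state error for a unit step on this type-0 loop is 1/(1 + K_p·G_p(0)).
G_p(0) = 0.9762. Require 1/(1 + K_p·0.9762) = 0.03, so 1 + 0.9762·K_p = 33.33.
K_p = (33.33 − 1)/0.9762 = 33.1.

K_p = 33.1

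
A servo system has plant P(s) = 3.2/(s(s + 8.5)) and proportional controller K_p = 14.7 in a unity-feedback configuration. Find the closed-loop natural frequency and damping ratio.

With unity feedback the closed-loop characteristic equation is s² + 8.5s + 14.7·3.2 = s² + 8.5s + 47.04 = 0.
Matching s² + 2ζω_n s + ω_n²: ω_n = √47.04 = 6.859 rad/s and 2ζω_n = 8.5, so ζ = 8.5/(2·6.859) = 0.62.

ω_n = 6.86 rad/s, ζ = 0.62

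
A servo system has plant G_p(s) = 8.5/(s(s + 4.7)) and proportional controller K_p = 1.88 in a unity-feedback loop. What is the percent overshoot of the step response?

10.2%

The closed-loop denominator s² + 4.7s + 15.98 gives ω_n = √15.98 = 3.997 and ζ = 4.7/(2ω_n) = 0.5879.
%OS = 100·exp(−πζ/√(1−ζ²)) = 100·exp(−π·0.5879/√0.6544) = 10.2%.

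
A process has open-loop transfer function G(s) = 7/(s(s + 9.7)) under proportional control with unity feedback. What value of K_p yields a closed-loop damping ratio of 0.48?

Closed-loop characteristic equation: s² + 9.7s + K_p·7 = 0.
So ω_n = √(7K_p) and 2ζω_n = 9.7, giving ζ = 9.7/(2√(7K_p)).
Setting ζ = 0.48: √(7K_p) = 9.7/(2·0.48) = 10.1, so K_p = 102.1/7 = 14.6.

K_p = 14.6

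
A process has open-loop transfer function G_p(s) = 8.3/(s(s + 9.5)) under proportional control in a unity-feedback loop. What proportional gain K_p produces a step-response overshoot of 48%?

From %OS = 100·exp(−πζ/√(1−ζ²)) = 48%, ζ = −ln(0.48)/√(π²+ln²(0.48)) = 0.2275.
Characteristic equation s² + 9.5s + 8.3K_p = 0 gives ζ = 9.5/(2√(8.3K_p)).
Setting ζ = 0.2275: √(8.3K_p) = 9.5/(2·0.2275) = 20.88, so K_p = 435.9/8.3 = 52.5.

K_p = 52.5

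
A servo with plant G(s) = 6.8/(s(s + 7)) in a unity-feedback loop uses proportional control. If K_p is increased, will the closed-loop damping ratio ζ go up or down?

ζ = 7/(2√(6.8K_p)); increasing K_p raises the denominator, so ζ falls.

decrease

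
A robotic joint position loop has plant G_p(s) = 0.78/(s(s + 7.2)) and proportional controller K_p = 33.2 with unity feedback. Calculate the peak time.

From 1 + K_pG_p(s) = 0: s² + 7.2s + 25.9 = 0 ⇒ ω_n = 5.089, ζ = 0.7074.
Damped frequency ω_d = ω_n√(1−ζ²) = 3.597 rad/s, so peak time T_p = π/ω_d = 0.873 s.

T_p = 0.873 s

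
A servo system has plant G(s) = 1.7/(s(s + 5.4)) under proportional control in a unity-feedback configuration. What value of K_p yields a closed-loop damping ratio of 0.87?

Closed-loop characteristic equation: s² + 5.4s + K_p·1.7 = 0.
So ω_n = √(1.7K_p) and 2ζω_n = 5.4, giving ζ = 5.4/(2√(1.7K_p)).
Setting ζ = 0.87: √(1.7K_p) = 5.4/(2·0.87) = 3.103, so K_p = 9.631/1.7 = 5.67.

K_p = 5.67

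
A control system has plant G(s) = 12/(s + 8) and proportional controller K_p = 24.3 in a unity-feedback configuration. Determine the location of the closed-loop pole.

s = -299.6

Closed-loop transfer function: T(s) = K_p·G(s)/(1 + K_p·G(s)) = 291.6/(s + 8 + 291.6) = 291.6/(s + 299.6).
The closed-loop pole is at s = −299.6.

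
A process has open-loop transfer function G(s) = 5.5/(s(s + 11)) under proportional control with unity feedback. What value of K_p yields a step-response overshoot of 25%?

K_p = 33.7

From %OS = 100·exp(−πζ/√(1−ζ²)) = 25%, ζ = −ln(0.25)/√(π²+ln²(0.25)) = 0.4037.
Characteristic equation s² + 11s + 5.5K_p = 0 gives ζ = 11/(2√(5.5K_p)).
Setting ζ = 0.4037: √(5.5K_p) = 11/(2·0.4037) = 13.62, so K_p = 185.6/5.5 = 33.7.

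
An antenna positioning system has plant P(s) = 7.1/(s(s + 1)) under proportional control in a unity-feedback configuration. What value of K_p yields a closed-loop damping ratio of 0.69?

K_p = 0.074

Closed-loop characteristic equation: s² + 1s + K_p·7.1 = 0.
So ω_n = √(7.1K_p) and 2ζω_n = 1, giving ζ = 1/(2√(7.1K_p)).
Setting ζ = 0.69: √(7.1K_p) = 1/(2·0.69) = 0.7246, so K_p = 0.5251/7.1 = 0.074.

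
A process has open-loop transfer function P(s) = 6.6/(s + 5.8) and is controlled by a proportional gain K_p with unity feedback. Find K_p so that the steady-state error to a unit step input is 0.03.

K_p = 28.4

Steady-state error for a unit step on this type-0 loop is 1/(1 + K_p·P(0)).
P(0) = 1.138. Require 1/(1 + K_p·1.138) = 0.03, so 1 + 1.138·K_p = 33.33.
K_p = (33.33 − 1)/1.138 = 28.4.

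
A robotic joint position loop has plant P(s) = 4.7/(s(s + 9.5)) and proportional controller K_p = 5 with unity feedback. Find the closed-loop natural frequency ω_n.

ω_n = 4.85 rad/s

1 + K_p·P(s) = 0 gives s² + 9.5s + 23.5 = 0.
So ω_n² = 23.5 ⇒ ω_n = 4.848 rad/s, and ζ = 9.5/(2ω_n) = 0.98.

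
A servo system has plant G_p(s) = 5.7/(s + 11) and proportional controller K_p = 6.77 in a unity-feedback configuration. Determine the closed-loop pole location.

Closed-loop transfer function: T(s) = K_p·G_p(s)/(1 + K_p·G_p(s)) = 38.59/(s + 11 + 38.59) = 38.59/(s + 49.59).
The closed-loop pole is at s = −49.59.

s = -49.59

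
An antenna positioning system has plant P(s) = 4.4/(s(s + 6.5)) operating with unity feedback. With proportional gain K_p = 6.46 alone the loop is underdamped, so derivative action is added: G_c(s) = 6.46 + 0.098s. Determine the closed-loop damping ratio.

ζ = 0.65

Forward path: (6.46 + 0.098s)·4.4/(s(s+6.5)). The closed-loop characteristic equation is s² + (6.5 + 4.4·0.098)s + 4.4·6.46 = 0.
That is s² + 6.931s + 28.42 = 0, so ω_n = 5.331 rad/s and ζ = 6.931/(2·5.331) = 0.65.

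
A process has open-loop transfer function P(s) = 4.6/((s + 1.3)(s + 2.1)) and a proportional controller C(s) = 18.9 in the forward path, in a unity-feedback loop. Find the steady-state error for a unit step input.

The loop is type 0. Static position error constant K_pos = C(0)·P(0) = 18.9·1.685 = 31.85.
Steady-state error to a unit step: e_ss = 1/(1+K_pos) = 1/32.85 = 0.0304.

0.0304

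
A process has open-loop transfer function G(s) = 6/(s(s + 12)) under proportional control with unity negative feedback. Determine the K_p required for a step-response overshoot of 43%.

K_p = 89.1

From %OS = 100·exp(−πζ/√(1−ζ²)) = 43%, ζ = −ln(0.43)/√(π²+ln²(0.43)) = 0.2594.
Characteristic equation s² + 12s + 6K_p = 0 gives ζ = 12/(2√(6K_p)).
Setting ζ = 0.2594: √(6K_p) = 12/(2·0.2594) = 23.13, so K_p = 534.8/6 = 89.1.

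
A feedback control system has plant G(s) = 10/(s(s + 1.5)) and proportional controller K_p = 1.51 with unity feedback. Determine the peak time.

The closed-loop denominator s² + 1.5s + 15.1 gives ω_n = √15.1 = 3.886 and ζ = 1.5/(2ω_n) = 0.193.
Damped frequency ω_d = ω_n√(1−ζ²) = 3.813 rad/s, so peak time T_p = π/ω_d = 0.824 s.

T_p = 0.824 s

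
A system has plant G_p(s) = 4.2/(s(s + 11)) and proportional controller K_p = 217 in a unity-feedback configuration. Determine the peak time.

Closed-loop characteristic equation: s² + 11s + 911.4 = 0, so ω_n = 30.19 rad/s and ζ = 11/(2·30.19) = 0.1822.
Damped frequency ω_d = ω_n√(1−ζ²) = 29.68 rad/s, so peak time T_p = π/ω_d = 0.106 s.

T_p = 0.106 s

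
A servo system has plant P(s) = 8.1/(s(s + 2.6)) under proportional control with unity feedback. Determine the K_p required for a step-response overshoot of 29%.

K_p = 1.55

From %OS = 100·exp(−πζ/√(1−ζ²)) = 29%, ζ = −ln(0.29)/√(π²+ln²(0.29)) = 0.3666.
Characteristic equation s² + 2.6s + 8.1K_p = 0 gives ζ = 2.6/(2√(8.1K_p)).
Setting ζ = 0.3666: √(8.1K_p) = 2.6/(2·0.3666) = 3.546, so K_p = 12.58/8.1 = 1.55.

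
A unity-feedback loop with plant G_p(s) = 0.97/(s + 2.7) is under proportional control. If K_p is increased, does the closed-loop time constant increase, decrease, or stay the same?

decrease

The closed-loop bandwidth 2.7+K_p·0.97 grows with K_p, so τ shrinks.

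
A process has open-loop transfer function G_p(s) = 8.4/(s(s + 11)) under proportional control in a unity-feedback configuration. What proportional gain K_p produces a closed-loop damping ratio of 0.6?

K_p = 10

Closed-loop characteristic equation: s² + 11s + K_p·8.4 = 0.
So ω_n = √(8.4K_p) and 2ζω_n = 11, giving ζ = 11/(2√(8.4K_p)).
Setting ζ = 0.6: √(8.4K_p) = 11/(2·0.6) = 9.167, so K_p = 84.03/8.4 = 10.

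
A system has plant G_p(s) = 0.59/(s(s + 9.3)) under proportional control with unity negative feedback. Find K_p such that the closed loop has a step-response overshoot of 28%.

From %OS = 100·exp(−πζ/√(1−ζ²)) = 28%, ζ = −ln(0.28)/√(π²+ln²(0.28)) = 0.3755.
Characteristic equation s² + 9.3s + 0.59K_p = 0 gives ζ = 9.3/(2√(0.59K_p)).
Setting ζ = 0.3755: √(0.59K_p) = 9.3/(2·0.3755) = 12.38, so K_p = 153.3/0.59 = 260.

K_p = 260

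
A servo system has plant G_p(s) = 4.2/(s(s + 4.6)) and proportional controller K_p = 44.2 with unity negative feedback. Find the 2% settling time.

The closed-loop denominator s² + 4.6s + 185.6 gives ω_n = √185.6 = 13.62 and ζ = 4.6/(2ω_n) = 0.1688.
2% settling time T_s ≈ 4/(ζω_n) = 4/2.3 = 1.74 s.

T_s ≈ 1.74 s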